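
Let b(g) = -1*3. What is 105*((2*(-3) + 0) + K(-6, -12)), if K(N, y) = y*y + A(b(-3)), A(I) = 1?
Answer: 14595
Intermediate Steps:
b(g) = -3
K(N, y) = 1 + y² (K(N, y) = y*y + 1 = y² + 1 = 1 + y²)
105*((2*(-3) + 0) + K(-6, -12)) = 105*((2*(-3) + 0) + (1 + (-12)²)) = 105*((-6 + 0) + (1 + 144)) = 105*(-6 + 145) = 105*139 = 14595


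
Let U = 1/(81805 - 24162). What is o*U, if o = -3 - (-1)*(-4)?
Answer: -7/57643 ≈ -0.00012144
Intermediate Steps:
o = -7 (o = -3 - 1*4 = -3 - 4 = -7)
U = 1/57643 ≈ 1.7348e-5
o*U = -7*1/57643 = -7/57643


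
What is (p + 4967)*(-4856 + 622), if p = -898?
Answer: -17228146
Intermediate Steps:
(p + 4967)*(-4856 + 622) = (-898 + 4967)*(-4856 + 622) = 4069*(-4234) = -17228146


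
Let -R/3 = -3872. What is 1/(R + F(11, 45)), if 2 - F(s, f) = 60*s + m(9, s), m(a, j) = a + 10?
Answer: 1/10939 ≈ 9.1416e-5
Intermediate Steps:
m(a, j) = 10 + a
F(s, f) = -17 - 60*s (F(s, f) = 2 - (60*s + (10 + 9)) = 2 - (60*s + 19) = 2 - (19 + 60*s) = 2 + (-19 - 60*s) = -17 - 60*s)
R = 11616 (R = -3*(-3872) = 11616)
1/(R + F(11, 45)) = 1/(11616 + (-17 - 60*11)) = 1/(11616 + (-17 - 660)) = 1/(11616 - 677) = 1/10939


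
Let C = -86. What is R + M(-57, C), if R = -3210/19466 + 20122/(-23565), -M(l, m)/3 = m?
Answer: 58940732159/229358145 ≈ 256.98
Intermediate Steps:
M(l, m) = -3*m
R = -233669251/229358145 (R = -3210*1/19466 + 20122*(-1/23565) = -1605/9733 - 20122/23565 = -233669251/229358145 ≈ -1.0188)
R + M(-57, C) = -233669251/229358145 - 3*(-86) = -233669251/229358145 + 258 = 58940732159/229358145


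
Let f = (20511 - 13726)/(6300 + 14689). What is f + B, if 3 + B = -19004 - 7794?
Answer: -562519404/20989 ≈ -26801.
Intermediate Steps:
B = -26801 (B = -3 + (-19004 - 7794) = -3 - 26798 = -26801)
f = 6785/20989 ≈ 0.32326
f + B = 6785/20989 - 26801 = -562519404/20989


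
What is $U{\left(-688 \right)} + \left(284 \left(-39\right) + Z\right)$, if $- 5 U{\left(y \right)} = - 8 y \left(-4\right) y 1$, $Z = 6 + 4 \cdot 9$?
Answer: $- \frac{15202178}{5} \approx -3.0404 \cdot 10^{6}$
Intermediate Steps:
$Z = 42$ ($Z = 6 + 36 = 42$)
$U{\left(y \right)} = - \frac{32 y^{2}}{5}$ ($U{\left(y \right)} = - \frac{- 8 y \left(-4\right) y 1}{5} = - \frac{- 8 - 4 y y 1}{5} = - \frac{- 8 \left(- 4 y^{2}\right) 1}{5} = - \frac{32 y^{2} \cdot 1}{5} = - \frac{32 y^{2}}{5}$)
$U{\left(-688 \right)} + \left(284 \left(-39\right) + Z\right) = - \frac{32 \left(-688\right)^{2}}{5} + \left(284 \left(-39\right) + 42\right) = \left(- \frac{32}{5}\right) 473344 + \left(-11076 + 42\right) = - \frac{15147008}{5} - 11034 = - \frac{15202178}{5}$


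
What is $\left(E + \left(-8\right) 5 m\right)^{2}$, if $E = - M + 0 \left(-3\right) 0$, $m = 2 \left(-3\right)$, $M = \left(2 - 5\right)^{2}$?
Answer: $53361$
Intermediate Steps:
$M = 9$ ($M = \left(-3\right)^{2} = 9$)
$m = -6$
$E = -9$ ($E = \left(-1\right) 9 + 0 \left(-3\right) 0 = -9 + 0 \cdot 0 = -9 + 0 = -9$)
$\left(E + \left(-8\right) 5 m\right)^{2} = \left(-9 + \left(-8\right) 5 \left(-6\right)\right)^{2} = \left(-9 - -240\right)^{2} = \left(-9 + 240\right)^{2} = 231^{2} = 53361$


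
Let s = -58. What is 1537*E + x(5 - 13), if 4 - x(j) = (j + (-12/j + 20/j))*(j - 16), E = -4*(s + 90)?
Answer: -196948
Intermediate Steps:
E = -128 (E = -4*(-58 + 90) = -4*32 = -128)
x(j) = 4 - (-16 + j)*(j + 8/j) (x(j) = 4 - (j + (-12/j + 20/j))*(j - 16) = 4 - (j + 8/j)*(-16 + j) = 4 - (-16 + j)*(j + 8/j))
1537*E + x(5 - 13) = 1537*(-128) + (-4 - (5 - 13)² + 16*(5 - 13) + 128/(5 - 13)) = -196736 + (-4 - 1*(-8)² + 16*(-8) + 128/(-8)) = -196736 + (-4 - 1*64 - 128 + 128*(-⅛)) = -196736 + (-4 - 64 - 128 - 16) = -196736 - 212 = -196948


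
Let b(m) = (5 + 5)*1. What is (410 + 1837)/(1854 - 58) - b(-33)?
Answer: -15713/1796 ≈ -8.7489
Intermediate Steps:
b(m) = 10 (b(m) = 10*1 = 10)
(410 + 1837)/(1854 - 58) - b(-33) = (410 + 1837)/(1854 - 58) - 1*10 = 2247/1796 - 10 = -15713/1796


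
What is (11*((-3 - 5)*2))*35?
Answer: -6160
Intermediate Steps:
(11*((-3 - 5)*2))*35 = (11*(-8*2))*35 = (11*(-16))*35 = -176*35 = -6160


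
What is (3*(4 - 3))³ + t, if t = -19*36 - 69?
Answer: -726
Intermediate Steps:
t = -753 (t = -684 - 69 = -753)
(3*(4 - 3))³ + t = (3*(4 - 3))³ - 753 = (3*1)³ - 753 = 3³ - 753 = 27 - 753 = -726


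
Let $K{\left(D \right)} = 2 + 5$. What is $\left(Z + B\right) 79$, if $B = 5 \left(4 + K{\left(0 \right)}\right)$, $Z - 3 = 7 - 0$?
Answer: $5135$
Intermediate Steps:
$K{\left(D \right)} = 7$
$Z = 10$ ($Z = 3 + \left(7 - 0\right) = 3 + \left(7 + 0\right) = 3 + 7 = 10$)
$B = 55$ ($B = 5 \left(4 + 7\right) = 5 \cdot 11 = 55$)
$\left(Z + B\right) 79 = \left(10 + 55\right) 79 = 65 \cdot 79 = 5135$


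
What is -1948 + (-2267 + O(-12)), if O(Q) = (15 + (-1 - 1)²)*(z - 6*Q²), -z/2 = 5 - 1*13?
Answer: -20327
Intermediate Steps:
z = 16 (z = -2*(5 - 1*13) = -2*(5 - 13) = -2*(-8) = 16)
O(Q) = 304 - 114*Q² (O(Q) = (15 + (-1 - 1)²)*(16 - 6*Q²) = (15 + (-2)²)*(16 - 6*Q²) = (15 + 4)*(16 - 6*Q²) = 19*(16 - 6*Q²) = 304 - 114*Q²)
-1948 + (-2267 + O(-12)) = -1948 + (-2267 + (304 - 114*(-12)²)) = -1948 + (-2267 + (304 - 114*144)) = -1948 + (-2267 + (304 - 16416)) = -1948 + (-2267 - 16112) = -1948 - 18379 = -20327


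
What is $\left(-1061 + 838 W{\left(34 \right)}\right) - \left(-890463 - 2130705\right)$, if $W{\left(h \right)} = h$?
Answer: $3048599$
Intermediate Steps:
$\left(-1061 + 838 W{\left(34 \right)}\right) - \left(-890463 - 2130705\right) = \left(-1061 + 838 \cdot 34\right) - \left(-890463 - 2130705\right) = \left(-1061 + 28492\right) - \left(-890463 - 2130705\right) = 27431 - -3021168 = 27431 + 3021168 = 3048599$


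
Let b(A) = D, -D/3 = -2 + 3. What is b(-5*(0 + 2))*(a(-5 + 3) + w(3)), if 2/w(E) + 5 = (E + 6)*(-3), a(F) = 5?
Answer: -237/16 ≈ -14.813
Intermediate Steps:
D = -3 (D = -3*(-2 + 3) = -3*1 = -3)
w(E) = 2/(-23 - 3*E) (w(E) = 2/(-5 + (E + 6)*(-3)) = 2/(-5 + (6 + E)*(-3)) = 2/(-5 + (-18 - 3*E)) = 2/(-23 - 3*E))
b(A) = -3
b(-5*(0 + 2))*(a(-5 + 3) + w(3)) = -3*(5 - 2/(23 + 3*3)) = -3*(5 - 2/(23 + 9)) = -3*(5 - 2/32) = -3*(5 - 2*1/32) = -3*(5 - 1/16) = -3*79/16 = -237/16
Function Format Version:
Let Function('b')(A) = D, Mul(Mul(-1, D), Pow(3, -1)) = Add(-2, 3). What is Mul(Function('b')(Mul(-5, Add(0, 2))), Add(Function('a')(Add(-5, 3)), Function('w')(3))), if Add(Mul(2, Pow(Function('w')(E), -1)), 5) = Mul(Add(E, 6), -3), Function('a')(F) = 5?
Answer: Rational(-237, 16) ≈ -14.813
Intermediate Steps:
D = -3 (D = Mul(-3, Add(-2, 3)) = Mul(-3, 1) = -3)
Function('w')(E) = Mul(2, Pow(Add(-23, Mul(-3, E)), -1)) (Function('w')(E) = Mul(2, Pow(Add(-5, Mul(Add(E, 6), -3)), -1)) = Mul(2, Pow(Add(-5, Mul(Add(6, E), -3)), -1)) = Mul(2, Pow(Add(-5, Add(-18, Mul(-3, E))), -1)) = Mul(2, Pow(Add(-23, Mul(-3, E)), -1)))
Function('b')(A) = -3
Mul(Function('b')(Mul(-5, Add(0, 2))), Add(Function('a')(Add(-5, 3)), Function('w')(3))) = Mul(-3, Add(5, Mul(-2, Pow(Add(23, Mul(3, 3)), -1)))) = Mul(-3, Add(5, Mul(-2, Pow(Add(23, 9), -1)))) = Mul(-3, Add(5, Mul(-2, Pow(32, -1)))) = Mul(-3, Add(5, Mul(-2, Rational(1, 32)))) = Mul(-3, Add(5, Rational(-1, 16))) = Mul(-3, Rational(79, 16)) = Rational(-237, 16)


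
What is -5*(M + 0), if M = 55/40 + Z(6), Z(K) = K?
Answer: -295/8 ≈ -36.875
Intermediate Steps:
M = 59/8 (M = 55/40 + 6 = 55*(1/40) + 6 = 11/8 + 6 = 59/8 ≈ 7.3750)
-5*(M + 0) = -5*(59/8 + 0) = -5*59/8 = -295/8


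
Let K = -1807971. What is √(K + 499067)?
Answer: 2*I*√327226 ≈ 1144.1*I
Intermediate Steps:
√(K + 499067) = √(-1807971 + 499067) = √(-1308904) = 2*I*√327226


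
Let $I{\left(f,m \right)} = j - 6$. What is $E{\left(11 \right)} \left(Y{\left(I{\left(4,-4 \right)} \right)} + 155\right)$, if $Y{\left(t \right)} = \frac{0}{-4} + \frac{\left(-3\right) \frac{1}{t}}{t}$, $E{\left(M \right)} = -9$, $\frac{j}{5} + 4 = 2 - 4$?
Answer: $- \frac{66959}{48} \approx -1395.0$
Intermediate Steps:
$j = -30$ ($j = -20 + 5 \left(2 - 4\right) = -20 + 5 \left(-2\right) = -20 - 10 = -30$)
$I{\left(f,m \right)} = -36$ ($I{\left(f,m \right)} = -30 - 6 = -36$)
$Y{\left(t \right)} = - \frac{3}{t^{2}}$ ($Y{\left(t \right)} = 0 \left(- \frac{1}{4}\right) - \frac{3}{t^{2}} = 0 - \frac{3}{t^{2}} = - \frac{3}{t^{2}}$)
$E{\left(11 \right)} \left(Y{\left(I{\left(4,-4 \right)} \right)} + 155\right) = - 9 \left(- \frac{3}{1296} + 155\right) = - 9 \left(\left(-3\right) \frac{1}{1296} + 155\right) = - 9 \left(- \frac{1}{432} + 155\right) = \left(-9\right) \frac{66959}{432} = - \frac{66959}{48}$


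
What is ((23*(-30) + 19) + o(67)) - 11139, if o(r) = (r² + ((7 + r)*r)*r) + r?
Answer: 324932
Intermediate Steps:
o(r) = r + r² + r²*(7 + r) (o(r) = (r² + (r*(7 + r))*r) + r = (r² + r²*(7 + r)) + r = r + r² + r²*(7 + r))
((23*(-30) + 19) + o(67)) - 11139 = ((23*(-30) + 19) + 67*(1 + 67² + 8*67)) - 11139 = ((-690 + 19) + 67*(1 + 4489 + 536)) - 11139 = (-671 + 67*5026) - 11139 = (-671 + 336742) - 11139 = 336071 - 11139 = 324932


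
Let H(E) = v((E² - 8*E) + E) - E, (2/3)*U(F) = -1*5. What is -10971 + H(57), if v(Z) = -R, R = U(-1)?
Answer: -22041/2 ≈ -11021.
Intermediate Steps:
U(F) = -15/2 (U(F) = 3*(-1*5)/2 = (3/2)*(-5) = -15/2)
R = -15/2 ≈ -7.5000
v(Z) = 15/2 (v(Z) = -1*(-15/2) = 15/2)
H(E) = 15/2 - E
-10971 + H(57) = -10971 + (15/2 - 1*57) = -10971 + (15/2 - 57) = -10971 - 99/2 = -22041/2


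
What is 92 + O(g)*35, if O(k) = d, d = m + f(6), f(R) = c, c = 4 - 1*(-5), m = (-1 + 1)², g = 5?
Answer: 407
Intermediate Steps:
m = 0 (m = 0² = 0)
c = 9 (c = 4 + 5 = 9)
f(R) = 9
d = 9 (d = 0 + 9 = 9)
O(k) = 9
92 + O(g)*35 = 92 + 9*35 = 92 + 315 = 407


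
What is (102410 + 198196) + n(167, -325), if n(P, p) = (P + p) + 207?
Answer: 300655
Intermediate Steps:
n(P, p) = 207 + P + p
(102410 + 198196) + n(167, -325) = (102410 + 198196) + (207 + 167 - 325) = 300606 + 49 = 300655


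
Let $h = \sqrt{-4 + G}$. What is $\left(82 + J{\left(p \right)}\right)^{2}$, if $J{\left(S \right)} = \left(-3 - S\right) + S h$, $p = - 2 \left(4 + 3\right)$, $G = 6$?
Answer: $9041 - 2604 \sqrt{2} \approx 5358.4$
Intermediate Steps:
$p = -14$ ($p = \left(-2\right) 7 = -14$)
$h = \sqrt{2}$ ($h = \sqrt{-4 + 6} = \sqrt{2} \approx 1.4142$)
$J{\left(S \right)} = -3 - S + S \sqrt{2}$ ($J{\left(S \right)} = \left(-3 - S\right) + S \sqrt{2} = -3 - S + S \sqrt{2}$)
$\left(82 + J{\left(p \right)}\right)^{2} = \left(82 - \left(-11 + 14 \sqrt{2}\right)\right)^{2} = \left(82 + \left(11 - 14 \sqrt{2}\right)\right)^{2} = \left(93 - 14 \sqrt{2}\right)^{2}$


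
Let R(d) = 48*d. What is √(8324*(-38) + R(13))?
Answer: 2*I*√78922 ≈ 561.86*I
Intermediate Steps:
√(8324*(-38) + R(13)) = √(8324*(-38) + 48*13) = √(-316312 + 624) = √(-315688) = 2*I*√78922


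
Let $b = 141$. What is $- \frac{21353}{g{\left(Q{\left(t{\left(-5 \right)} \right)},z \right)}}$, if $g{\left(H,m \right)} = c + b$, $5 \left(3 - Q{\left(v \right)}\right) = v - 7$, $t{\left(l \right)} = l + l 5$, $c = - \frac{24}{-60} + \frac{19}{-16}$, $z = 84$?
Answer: $- \frac{1708240}{11217} \approx -152.29$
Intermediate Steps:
$c = - \frac{63}{80}$ ($c = \left(-24\right) \left(- \frac{1}{60}\right) + 19 \left(- \frac{1}{16}\right) = \frac{2}{5} - \frac{19}{16} = - \frac{63}{80} \approx -0.7875$)
$t{\left(l \right)} = 6 l$ ($t{\left(l \right)} = l + 5 l = 6 l$)
$Q{\left(v \right)} = \frac{22}{5} - \frac{v}{5}$ ($Q{\left(v \right)} = 3 - \frac{v - 7}{5} = 3 - \frac{-7 + v}{5} = 3 - \left(- \frac{7}{5} + \frac{v}{5}\right) = \frac{22}{5} - \frac{v}{5}$)
$g{\left(H,m \right)} = \frac{11217}{80}$ ($g{\left(H,m \right)} = - \frac{63}{80} + 141 = \frac{11217}{80}$)
$- \frac{21353}{g{\left(Q{\left(t{\left(-5 \right)} \right)},z \right)}} = - \frac{21353}{\frac{11217}{80}} = \left(-21353\right) \frac{80}{11217} = - \frac{1708240}{11217}$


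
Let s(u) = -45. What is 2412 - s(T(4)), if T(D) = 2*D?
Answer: 2457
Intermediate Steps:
2412 - s(T(4)) = 2412 - 1*(-45) = 2412 + 45 = 2457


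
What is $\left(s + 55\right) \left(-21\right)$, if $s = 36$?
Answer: $-1911$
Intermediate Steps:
$\left(s + 55\right) \left(-21\right) = \left(36 + 55\right) \left(-21\right) = 91 \left(-21\right) = -1911$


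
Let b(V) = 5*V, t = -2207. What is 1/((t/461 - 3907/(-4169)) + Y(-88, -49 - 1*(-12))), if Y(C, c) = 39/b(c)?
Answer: -355553165/1443927811 ≈ -0.24624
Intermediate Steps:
Y(C, c) = 39/(5*c) (Y(C, c) = 39/((5*c)) = 39*(1/(5*c)) = 39/(5*c))
1/((t/461 - 3907/(-4169)) + Y(-88, -49 - 1*(-12))) = 1/((-2207/461 - 3907/(-4169)) + 39/(5*(-49 - 1*(-12)))) = 1/((-2207*1/461 - 3907*(-1/4169)) + 39/(5*(-49 + 12))) = 1/((-2207/461 + 3907/4169) + (39/5)/(-37)) = 1/(-7399856/1921909 + (39/5)*(-1/37)) = 1/(-7399856/1921909 - 39/185) = 1/(-1443927811/355553165) = -355553165/1443927811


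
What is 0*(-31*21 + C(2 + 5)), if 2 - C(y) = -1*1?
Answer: 0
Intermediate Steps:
C(y) = 3 (C(y) = 2 - (-1) = 2 - 1*(-1) = 2 + 1 = 3)
0*(-31*21 + C(2 + 5)) = 0*(-31*21 + 3) = 0*(-651 + 3) = 0*(-648) = 0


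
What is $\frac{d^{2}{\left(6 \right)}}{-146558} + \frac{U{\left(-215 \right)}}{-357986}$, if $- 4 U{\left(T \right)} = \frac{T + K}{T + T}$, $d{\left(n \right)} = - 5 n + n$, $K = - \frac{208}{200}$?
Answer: $- \frac{4432902844121}{1128012812042000} \approx -0.0039298$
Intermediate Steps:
$K = - \frac{26}{25}$ ($K = \left(-208\right) \frac{1}{200} = - \frac{26}{25} \approx -1.04$)
$d{\left(n \right)} = - 4 n$
$U{\left(T \right)} = - \frac{- \frac{26}{25} + T}{8 T}$ ($U{\left(T \right)} = - \frac{\left(T - \frac{26}{25}\right) \frac{1}{T + T}}{4} = - \frac{\left(- \frac{26}{25} + T\right) \frac{1}{2 T}}{4} = - \frac{\frac{1}{2} \frac{1}{T} \left(- \frac{26}{25} + T\right)}{4} = - \frac{- \frac{26}{25} + T}{8 T}$)
$\frac{d^{2}{\left(6 \right)}}{-146558} + \frac{U{\left(-215 \right)}}{-357986} = \frac{\left(\left(-4\right) 6\right)^{2}}{-146558} + \frac{\frac{1}{200} \frac{1}{-215} \left(26 - -5375\right)}{-357986} = \left(-24\right)^{2} \left(- \frac{1}{146558}\right) + \frac{1}{200} \left(- \frac{1}{215}\right) \left(26 + 5375\right) \left(- \frac{1}{357986}\right) = 576 \left(- \frac{1}{146558}\right) + \frac{1}{200} \left(- \frac{1}{215}\right) 5401 \left(- \frac{1}{357986}\right) = - \frac{288}{73279} - - \frac{5401}{15393398000} = - \frac{288}{73279} + \frac{5401}{15393398000} = - \frac{4432902844121}{1128012812042000}$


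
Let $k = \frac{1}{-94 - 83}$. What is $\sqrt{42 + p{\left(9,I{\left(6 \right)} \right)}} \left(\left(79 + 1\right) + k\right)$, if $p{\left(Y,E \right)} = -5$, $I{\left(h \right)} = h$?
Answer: $\frac{14159 \sqrt{37}}{177} \approx 486.59$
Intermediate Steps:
$k = - \frac{1}{177}$ ($k = \frac{1}{-177} = - \frac{1}{177} \approx -0.0056497$)
$\sqrt{42 + p{\left(9,I{\left(6 \right)} \right)}} \left(\left(79 + 1\right) + k\right) = \sqrt{42 - 5} \left(\left(79 + 1\right) - \frac{1}{177}\right) = \sqrt{37} \left(80 - \frac{1}{177}\right) = \sqrt{37} \cdot \frac{14159}{177} = \frac{14159 \sqrt{37}}{177}$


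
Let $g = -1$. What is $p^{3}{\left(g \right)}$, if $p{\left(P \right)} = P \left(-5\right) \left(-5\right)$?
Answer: $-15625$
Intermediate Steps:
$p{\left(P \right)} = 25 P$ ($p{\left(P \right)} = - 5 P \left(-5\right) = 25 P$)
$p^{3}{\left(g \right)} = \left(25 \left(-1\right)\right)^{3} = \left(-25\right)^{3} = -15625$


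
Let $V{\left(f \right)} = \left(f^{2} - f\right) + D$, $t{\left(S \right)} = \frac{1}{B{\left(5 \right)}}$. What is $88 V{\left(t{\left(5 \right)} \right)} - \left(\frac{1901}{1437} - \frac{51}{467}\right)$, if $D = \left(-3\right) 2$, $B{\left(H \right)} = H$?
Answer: $- \frac{9114824608}{16776975} \approx -543.29$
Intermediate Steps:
$t{\left(S \right)} = \frac{1}{5}$
$D = -6$
$V{\left(f \right)} = -6 + f^{2} - f$ ($V{\left(f \right)} = \left(f^{2} - f\right) - 6 = -6 + f^{2} - f$)
$88 V{\left(t{\left(5 \right)} \right)} - \left(\frac{1901}{1437} - \frac{51}{467}\right) = 88 \left(-6 + \left(\frac{1}{5}\right)^{2} - \frac{1}{5}\right) - \left(\frac{1901}{1437} - \frac{51}{467}\right) = 88 \left(-6 + \frac{1}{25} - \frac{1}{5}\right) - \left(1901 \cdot \frac{1}{1437} - \frac{51}{467}\right) = 88 \left(- \frac{154}{25}\right) - \left(\frac{1901}{1437} - \frac{51}{467}\right) = - \frac{13552}{25} - \frac{814480}{671079} = - \frac{9114824608}{16776975}$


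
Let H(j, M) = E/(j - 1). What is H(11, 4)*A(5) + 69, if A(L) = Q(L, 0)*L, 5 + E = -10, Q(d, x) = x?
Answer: 69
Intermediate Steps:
E = -15 (E = -5 - 10 = -15)
H(j, M) = -15/(-1 + j) (H(j, M) = -15/(j - 1) = -15/(-1 + j))
A(L) = 0 (A(L) = 0*L = 0)
H(11, 4)*A(5) + 69 = -15/(-1 + 11)*0 + 69 = -15/10*0 + 69 = -15*1/10*0 + 69 = -3/2*0 + 69 = 0 + 69 = 69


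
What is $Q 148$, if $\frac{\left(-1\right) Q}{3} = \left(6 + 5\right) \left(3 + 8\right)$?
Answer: $-53724$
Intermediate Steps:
$Q = -363$ ($Q = - 3 \left(6 + 5\right) \left(3 + 8\right) = - 3 \cdot 11 \cdot 11 = \left(-3\right) 121 = -363$)
$Q 148 = \left(-363\right) 148 = -53724$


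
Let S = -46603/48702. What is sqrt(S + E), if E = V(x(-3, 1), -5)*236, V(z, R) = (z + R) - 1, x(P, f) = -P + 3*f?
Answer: I*sqrt(2269659306)/48702 ≈ 0.97821*I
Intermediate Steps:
V(z, R) = -1 + R + z (V(z, R) = (R + z) - 1 = -1 + R + z)
E = 0 (E = (-1 - 5 + (-1*(-3) + 3*1))*236 = (-1 - 5 + (3 + 3))*236 = (-1 - 5 + 6)*236 = 0*236 = 0)
S = -46603/48702 (S = -46603*1/48702 = -46603/48702 ≈ -0.95690)
sqrt(S + E) = sqrt(-46603/48702 + 0) = sqrt(-46603/48702) = I*sqrt(2269659306)/48702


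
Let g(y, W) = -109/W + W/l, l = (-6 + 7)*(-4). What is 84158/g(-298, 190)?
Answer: -7995010/4567 ≈ -1750.6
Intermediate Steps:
l = -4 (l = 1*(-4) = -4)
g(y, W) = -109/W - W/4 (g(y, W) = -109/W + W/(-4) = -109/W + W*(-¼) = -109/W - W/4)
84158/g(-298, 190) = 84158/(-109/190 - ¼*190) = 84158/(-109*1/190 - 95/2) = 84158/(-109/190 - 95/2) = 84158/(-4567/95) = 84158*(-95/4567) = -7995010/4567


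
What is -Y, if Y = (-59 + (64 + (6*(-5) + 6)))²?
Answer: -361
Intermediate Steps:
Y = 361 (Y = (-59 + (64 + (-30 + 6)))² = (-59 + (64 - 24))² = (-59 + 40)² = (-19)² = 361)
-Y = -1*361 = -361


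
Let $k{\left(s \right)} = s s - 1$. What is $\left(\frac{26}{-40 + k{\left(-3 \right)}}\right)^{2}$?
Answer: $\frac{169}{256} \approx 0.66016$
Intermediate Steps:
$k{\left(s \right)} = -1 + s^{2}$ ($k{\left(s \right)} = s^{2} - 1 = -1 + s^{2}$)
$\left(\frac{26}{-40 + k{\left(-3 \right)}}\right)^{2} = \left(\frac{26}{-40 - \left(1 - \left(-3\right)^{2}\right)}\right)^{2} = \left(\frac{26}{-40 + \left(-1 + 9\right)}\right)^{2} = \left(\frac{26}{-40 + 8}\right)^{2} = \left(\frac{26}{-32}\right)^{2} = \left(26 \left(- \frac{1}{32}\right)\right)^{2} = \left(- \frac{13}{16}\right)^{2} = \frac{169}{256}$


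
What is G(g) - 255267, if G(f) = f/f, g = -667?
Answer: -255266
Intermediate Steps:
G(f) = 1
G(g) - 255267 = 1 - 255267 = -255266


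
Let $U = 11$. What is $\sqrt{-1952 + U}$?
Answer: $i \sqrt{1941} \approx 44.057 i$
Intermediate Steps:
$\sqrt{-1952 + U} = \sqrt{-1952 + 11} = \sqrt{-1941} = i \sqrt{1941}$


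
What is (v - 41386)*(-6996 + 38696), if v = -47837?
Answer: -2828369100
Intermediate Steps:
(v - 41386)*(-6996 + 38696) = (-47837 - 41386)*(-6996 + 38696) = -89223*31700 = -2828369100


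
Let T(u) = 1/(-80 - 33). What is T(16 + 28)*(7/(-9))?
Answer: 7/1017 ≈ 0.0068830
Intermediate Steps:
T(u) = -1/113 (T(u) = 1/(-113) = -1/113)
T(16 + 28)*(7/(-9)) = -7/(113*(-9)) = -7*(-1)/(113*9) = -1/113*(-7/9) = 7/1017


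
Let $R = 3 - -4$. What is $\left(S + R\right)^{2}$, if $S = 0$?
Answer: $49$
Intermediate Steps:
$R = 7$ ($R = 3 + 4 = 7$)
$\left(S + R\right)^{2} = \left(0 + 7\right)^{2} = 7^{2} = 49$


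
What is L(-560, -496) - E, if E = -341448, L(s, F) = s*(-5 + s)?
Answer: 657848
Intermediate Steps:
L(-560, -496) - E = -560*(-5 - 560) - 1*(-341448) = -560*(-565) + 341448 = 316400 + 341448 = 657848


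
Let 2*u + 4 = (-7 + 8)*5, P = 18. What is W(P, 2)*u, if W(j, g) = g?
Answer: 1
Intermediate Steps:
u = 1/2 (u = -2 + ((-7 + 8)*5)/2 = -2 + (1*5)/2 = -2 + (1/2)*5 = -2 + 5/2 = 1/2 ≈ 0.50000)
W(P, 2)*u = 2*(1/2) = 1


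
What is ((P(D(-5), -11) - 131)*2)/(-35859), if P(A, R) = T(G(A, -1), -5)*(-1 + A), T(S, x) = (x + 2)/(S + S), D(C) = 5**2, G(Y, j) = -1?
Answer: 190/35859 ≈ 0.0052985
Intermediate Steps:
D(C) = 25
T(S, x) = (2 + x)/(2*S) (T(S, x) = (2 + x)/((2*S)) = (2 + x)*(1/(2*S)) = (2 + x)/(2*S))
P(A, R) = -3/2 + 3*A/2 (P(A, R) = ((1/2)*(2 - 5)/(-1))*(-1 + A) = ((1/2)*(-1)*(-3))*(-1 + A) = 3*(-1 + A)/2 = -3/2 + 3*A/2)
((P(D(-5), -11) - 131)*2)/(-35859) = (((-3/2 + (3/2)*25) - 131)*2)/(-35859) = (((-3/2 + 75/2) - 131)*2)*(-1/35859) = ((36 - 131)*2)*(-1/35859) = -95*2*(-1/35859) = -190*(-1/35859) = 190/35859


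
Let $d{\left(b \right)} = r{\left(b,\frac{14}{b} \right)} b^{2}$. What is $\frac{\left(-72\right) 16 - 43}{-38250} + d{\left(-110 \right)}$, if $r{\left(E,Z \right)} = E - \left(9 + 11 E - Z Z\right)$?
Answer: $\frac{100989914639}{7650} \approx 1.3201 \cdot 10^{7}$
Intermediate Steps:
$r{\left(E,Z \right)} = -9 + Z^{2} - 10 E$ ($r{\left(E,Z \right)} = E - \left(9 - Z^{2} + 11 E\right) = -9 + Z^{2} - 10 E$)
$d{\left(b \right)} = b^{2} \left(-9 - 10 b + \frac{196}{b^{2}}\right)$ ($d{\left(b \right)} = \left(-9 + \left(\frac{14}{b}\right)^{2} - 10 b\right) b^{2} = \left(-9 + \frac{196}{b^{2}} - 10 b\right) b^{2} = \left(-9 - 10 b + \frac{196}{b^{2}}\right) b^{2} = b^{2} \left(-9 - 10 b + \frac{196}{b^{2}}\right)$)
$\frac{\left(-72\right) 16 - 43}{-38250} + d{\left(-110 \right)} = \frac{\left(-72\right) 16 - 43}{-38250} - \left(-196 + \left(-110\right)^{2} \left(9 + 10 \left(-110\right)\right)\right) = \left(-1152 - 43\right) \left(- \frac{1}{38250}\right) - \left(-196 + 12100 \left(9 - 1100\right)\right) = \left(-1195\right) \left(- \frac{1}{38250}\right) - \left(-196 + 12100 \left(-1091\right)\right) = \frac{239}{7650} + \left(196 + 13201100\right) = \frac{239}{7650} + 13201296 = \frac{100989914639}{7650}$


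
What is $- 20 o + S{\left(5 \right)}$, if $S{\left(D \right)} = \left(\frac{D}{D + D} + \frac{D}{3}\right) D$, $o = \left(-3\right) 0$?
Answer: $\frac{65}{6} \approx 10.833$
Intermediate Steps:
$o = 0$
$S{\left(D \right)} = D \left(\frac{1}{2} + \frac{D}{3}\right)$ ($S{\left(D \right)} = \left(\frac{D}{2 D} + D \frac{1}{3}\right) D = \left(D \frac{1}{2 D} + \frac{D}{3}\right) D = \left(\frac{1}{2} + \frac{D}{3}\right) D = D \left(\frac{1}{2} + \frac{D}{3}\right)$)
$- 20 o + S{\left(5 \right)} = \left(-20\right) 0 + \frac{1}{6} \cdot 5 \left(3 + 2 \cdot 5\right) = 0 + \frac{1}{6} \cdot 5 \left(3 + 10\right) = 0 + \frac{1}{6} \cdot 5 \cdot 13 = 0 + \frac{65}{6} = \frac{65}{6}$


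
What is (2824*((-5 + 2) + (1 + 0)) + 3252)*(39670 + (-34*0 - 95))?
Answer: -94821700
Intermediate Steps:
(2824*((-5 + 2) + (1 + 0)) + 3252)*(39670 + (-34*0 - 95)) = (2824*(-3 + 1) + 3252)*(39670 + (0 - 95)) = (2824*(-2) + 3252)*(39670 - 95) = (-5648 + 3252)*39575 = -2396*39575 = -94821700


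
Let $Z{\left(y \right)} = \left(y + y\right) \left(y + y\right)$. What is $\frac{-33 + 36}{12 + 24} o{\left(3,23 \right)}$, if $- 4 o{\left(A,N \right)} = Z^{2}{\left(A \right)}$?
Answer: $-27$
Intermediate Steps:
$Z{\left(y \right)} = 4 y^{2}$ ($Z{\left(y \right)} = 2 y 2 y = 4 y^{2}$)
$o{\left(A,N \right)} = - 4 A^{4}$ ($o{\left(A,N \right)} = - \frac{\left(4 A^{2}\right)^{2}}{4} = - \frac{16 A^{4}}{4} = - 4 A^{4}$)
$\frac{-33 + 36}{12 + 24} o{\left(3,23 \right)} = \frac{-33 + 36}{12 + 24} \left(- 4 \cdot 3^{4}\right) = \frac{3}{36} \left(\left(-4\right) 81\right) = 3 \cdot \frac{1}{36} \left(-324\right) = \frac{1}{12} \left(-324\right) = -27$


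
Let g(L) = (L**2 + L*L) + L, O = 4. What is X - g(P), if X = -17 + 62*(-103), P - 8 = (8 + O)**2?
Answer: -52763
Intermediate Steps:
P = 152 (P = 8 + (8 + 4)**2 = 8 + 12**2 = 8 + 144 = 152)
g(L) = L + 2*L**2 (g(L) = (L**2 + L**2) + L = 2*L**2 + L = L + 2*L**2)
X = -6403 (X = -17 - 6386 = -6403)
X - g(P) = -6403 - 152*(1 + 2*152) = -6403 - 152*(1 + 304) = -6403 - 152*305 = -6403 - 1*46360 = -6403 - 46360 = -52763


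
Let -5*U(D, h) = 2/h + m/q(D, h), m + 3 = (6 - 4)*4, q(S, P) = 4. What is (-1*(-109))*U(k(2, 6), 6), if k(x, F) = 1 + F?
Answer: -2071/60 ≈ -34.517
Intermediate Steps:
m = 5 (m = -3 + (6 - 4)*4 = -3 + 2*4 = -3 + 8 = 5)
U(D, h) = -¼ - 2/(5*h) (U(D, h) = -(2/h + 5/4)/5 = -(5/4 + 2/h)/5 = -¼ - 2/(5*h))
(-1*(-109))*U(k(2, 6), 6) = (-1*(-109))*((1/20)*(-8 - 5*6)/6) = 109*((1/20)*(⅙)*(-8 - 30)) = 109*((1/20)*(⅙)*(-38)) = 109*(-19/60) = -2071/60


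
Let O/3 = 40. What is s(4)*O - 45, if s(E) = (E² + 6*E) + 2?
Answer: 4995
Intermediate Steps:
O = 120 (O = 3*40 = 120)
s(E) = 2 + E² + 6*E
s(4)*O - 45 = (2 + 4² + 6*4)*120 - 45 = (2 + 16 + 24)*120 - 45 = 42*120 - 45 = 5040 - 45 = 4995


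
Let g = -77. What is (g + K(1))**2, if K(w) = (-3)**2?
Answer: 4624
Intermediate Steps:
K(w) = 9
(g + K(1))**2 = (-77 + 9)**2 = (-68)**2 = 4624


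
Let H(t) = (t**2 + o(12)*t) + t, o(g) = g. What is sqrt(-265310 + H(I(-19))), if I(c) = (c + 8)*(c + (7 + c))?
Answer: 2*I*sqrt(36149) ≈ 380.26*I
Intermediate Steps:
I(c) = (7 + 2*c)*(8 + c) (I(c) = (8 + c)*(7 + 2*c) = (7 + 2*c)*(8 + c))
H(t) = t**2 + 13*t (H(t) = (t**2 + 12*t) + t = t**2 + 13*t)
sqrt(-265310 + H(I(-19))) = sqrt(-265310 + (56 + 2*(-19)**2 + 23*(-19))*(13 + (56 + 2*(-19)**2 + 23*(-19)))) = sqrt(-265310 + (56 + 2*361 - 437)*(13 + (56 + 2*361 - 437))) = sqrt(-265310 + (56 + 722 - 437)*(13 + (56 + 722 - 437))) = sqrt(-265310 + 341*(13 + 341)) = sqrt(-265310 + 341*354) = sqrt(-265310 + 120714) = sqrt(-144596) = 2*I*sqrt(36149)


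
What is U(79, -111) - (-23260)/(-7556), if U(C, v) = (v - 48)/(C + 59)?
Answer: -367607/86894 ≈ -4.2305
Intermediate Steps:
U(C, v) = (-48 + v)/(59 + C)
U(79, -111) - (-23260)/(-7556) = (-48 - 111)/(59 + 79) - (-23260)/(-7556) = -159/138 - (-23260)*(-1)/7556 = (1/138)*(-159) - 1*5815/1889 = -53/46 - 5815/1889 = -367607/86894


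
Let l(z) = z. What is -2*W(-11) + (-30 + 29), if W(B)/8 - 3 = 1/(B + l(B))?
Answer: -531/11 ≈ -48.273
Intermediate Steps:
W(B) = 24 + 4/B (W(B) = 24 + 8/(B + B) = 24 + 8/((2*B)) = 24 + 8*(1/(2*B)) = 24 + 4/B)
-2*W(-11) + (-30 + 29) = -2*(24 + 4/(-11)) + (-30 + 29) = -2*(24 + 4*(-1/11)) - 1 = -2*(24 - 4/11) - 1 = -2*260/11 - 1 = -520/11 - 1 = -531/11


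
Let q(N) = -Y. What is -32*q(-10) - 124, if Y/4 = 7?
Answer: 772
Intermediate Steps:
Y = 28 (Y = 4*7 = 28)
q(N) = -28 (q(N) = -1*28 = -28)
-32*q(-10) - 124 = -32*(-28) - 124 = 896 - 124 = 772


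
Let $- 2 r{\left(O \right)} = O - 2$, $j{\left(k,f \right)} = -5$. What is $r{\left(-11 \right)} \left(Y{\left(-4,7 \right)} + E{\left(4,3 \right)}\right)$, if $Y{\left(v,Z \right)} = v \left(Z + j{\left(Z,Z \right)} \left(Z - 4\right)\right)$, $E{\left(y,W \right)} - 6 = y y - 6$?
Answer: $312$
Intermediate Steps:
$E{\left(y,W \right)} = y^{2}$ ($E{\left(y,W \right)} = 6 + \left(y y - 6\right) = 6 + \left(y^{2} - 6\right) = 6 + \left(-6 + y^{2}\right) = y^{2}$)
$r{\left(O \right)} = 1 - \frac{O}{2}$ ($r{\left(O \right)} = - \frac{O - 2}{2} = - \frac{-2 + O}{2} = 1 - \frac{O}{2}$)
$Y{\left(v,Z \right)} = v \left(20 - 4 Z\right)$ ($Y{\left(v,Z \right)} = v \left(Z - 5 \left(Z - 4\right)\right) = v \left(Z - 5 \left(-4 + Z\right)\right) = v \left(Z - \left(-20 + 5 Z\right)\right) = v \left(20 - 4 Z\right)$)
$r{\left(-11 \right)} \left(Y{\left(-4,7 \right)} + E{\left(4,3 \right)}\right) = \left(1 - - \frac{11}{2}\right) \left(4 \left(-4\right) \left(5 - 7\right) + 4^{2}\right) = \left(1 + \frac{11}{2}\right) \left(4 \left(-4\right) \left(5 - 7\right) + 16\right) = \frac{13 \left(4 \left(-4\right) \left(-2\right) + 16\right)}{2} = \frac{13 \left(32 + 16\right)}{2} = \frac{13}{2} \cdot 48 = 312$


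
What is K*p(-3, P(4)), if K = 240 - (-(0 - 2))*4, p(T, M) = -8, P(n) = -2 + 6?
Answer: -1856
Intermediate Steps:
P(n) = 4
K = 232 (K = 240 - (-1*(-2))*4 = 240 - 2*4 = 240 - 1*8 = 240 - 8 = 232)
K*p(-3, P(4)) = 232*(-8) = -1856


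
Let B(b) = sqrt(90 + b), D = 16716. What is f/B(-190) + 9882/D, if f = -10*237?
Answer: 1647/2786 + 237*I ≈ 0.59117 + 237.0*I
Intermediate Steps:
f = -2370
f/B(-190) + 9882/D = -2370/sqrt(90 - 190) + 9882/16716 = -2370*(-I/10) + 9882*(1/16716) = -2370*(-I/10) + 1647/2786 = -(-237)*I + 1647/2786 = 237*I + 1647/2786 = 1647/2786 + 237*I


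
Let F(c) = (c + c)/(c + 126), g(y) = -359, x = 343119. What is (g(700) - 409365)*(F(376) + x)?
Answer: -35286760434380/251 ≈ -1.4058e+11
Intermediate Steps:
F(c) = 2*c/(126 + c) (F(c) = (2*c)/(126 + c) = 2*c/(126 + c))
(g(700) - 409365)*(F(376) + x) = (-359 - 409365)*(2*376/(126 + 376) + 343119) = -409724*(2*376/502 + 343119) = -409724*(2*376*(1/502) + 343119) = -409724*(376/251 + 343119) = -409724*86123245/251 = -35286760434380/251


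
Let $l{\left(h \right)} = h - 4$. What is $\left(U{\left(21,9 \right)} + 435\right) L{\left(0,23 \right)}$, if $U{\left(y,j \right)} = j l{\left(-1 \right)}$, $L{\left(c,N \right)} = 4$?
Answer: $1560$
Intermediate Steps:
$l{\left(h \right)} = -4 + h$ ($l{\left(h \right)} = h - 4 = -4 + h$)
$U{\left(y,j \right)} = - 5 j$ ($U{\left(y,j \right)} = j \left(-4 - 1\right) = j \left(-5\right) = - 5 j$)
$\left(U{\left(21,9 \right)} + 435\right) L{\left(0,23 \right)} = \left(\left(-5\right) 9 + 435\right) 4 = \left(-45 + 435\right) 4 = 390 \cdot 4 = 1560$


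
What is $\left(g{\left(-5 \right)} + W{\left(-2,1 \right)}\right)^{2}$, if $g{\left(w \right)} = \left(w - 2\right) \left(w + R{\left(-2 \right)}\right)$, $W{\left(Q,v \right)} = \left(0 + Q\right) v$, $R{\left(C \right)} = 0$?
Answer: $1089$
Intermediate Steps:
$W{\left(Q,v \right)} = Q v$
$g{\left(w \right)} = w \left(-2 + w\right)$ ($g{\left(w \right)} = \left(w - 2\right) \left(w + 0\right) = \left(-2 + w\right) w = w \left(-2 + w\right)$)
$\left(g{\left(-5 \right)} + W{\left(-2,1 \right)}\right)^{2} = \left(- 5 \left(-2 - 5\right) - 2\right)^{2} = \left(\left(-5\right) \left(-7\right) - 2\right)^{2} = \left(35 - 2\right)^{2} = 33^{2} = 1089$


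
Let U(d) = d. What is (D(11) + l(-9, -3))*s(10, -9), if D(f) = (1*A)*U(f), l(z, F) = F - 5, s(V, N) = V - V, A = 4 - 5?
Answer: 0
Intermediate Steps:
A = -1
s(V, N) = 0
l(z, F) = -5 + F
D(f) = -f (D(f) = (1*(-1))*f = -f)
(D(11) + l(-9, -3))*s(10, -9) = (-1*11 + (-5 - 3))*0 = (-11 - 8)*0 = -19*0 = 0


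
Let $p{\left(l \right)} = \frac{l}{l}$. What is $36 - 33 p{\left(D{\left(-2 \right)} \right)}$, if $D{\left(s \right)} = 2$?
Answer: $3$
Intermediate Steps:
$p{\left(l \right)} = 1$
$36 - 33 p{\left(D{\left(-2 \right)} \right)} = 36 - 33 = 3$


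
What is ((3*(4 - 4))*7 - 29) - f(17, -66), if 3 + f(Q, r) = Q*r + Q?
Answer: 1079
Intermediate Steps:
f(Q, r) = -3 + Q + Q*r (f(Q, r) = -3 + (Q*r + Q) = -3 + (Q + Q*r) = -3 + Q + Q*r)
((3*(4 - 4))*7 - 29) - f(17, -66) = ((3*(4 - 4))*7 - 29) - (-3 + 17 + 17*(-66)) = ((3*0)*7 - 29) - (-3 + 17 - 1122) = (0*7 - 29) - 1*(-1108) = (0 - 29) + 1108 = -29 + 1108 = 1079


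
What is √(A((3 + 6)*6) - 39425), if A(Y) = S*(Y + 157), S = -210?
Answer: I*√83735 ≈ 289.37*I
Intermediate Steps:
A(Y) = -32970 - 210*Y (A(Y) = -210*(Y + 157) = -210*(157 + Y) = -32970 - 210*Y)
√(A((3 + 6)*6) - 39425) = √((-32970 - 210*(3 + 6)*6) - 39425) = √((-32970 - 1890*6) - 39425) = √((-32970 - 210*54) - 39425) = √((-32970 - 11340) - 39425) = √(-44310 - 39425) = √(-83735) = I*√83735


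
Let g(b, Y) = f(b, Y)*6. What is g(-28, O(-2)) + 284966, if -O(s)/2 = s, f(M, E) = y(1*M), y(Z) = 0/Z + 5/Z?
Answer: 3989509/14 ≈ 2.8497e+5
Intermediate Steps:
y(Z) = 5/Z (y(Z) = 0 + 5/Z = 5/Z)
f(M, E) = 5/M (f(M, E) = 5/((1*M)) = 5/M)
O(s) = -2*s
g(b, Y) = 30/b (g(b, Y) = (5/b)*6 = 30/b)
g(-28, O(-2)) + 284966 = 30/(-28) + 284966 = 30*(-1/28) + 284966 = -15/14 + 284966 = 3989509/14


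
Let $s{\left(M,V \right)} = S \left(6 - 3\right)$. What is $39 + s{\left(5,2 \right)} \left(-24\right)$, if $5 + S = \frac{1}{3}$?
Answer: $375$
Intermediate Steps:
$S = - \frac{14}{3}$ ($S = -5 + \frac{1}{3} = - \frac{14}{3} \approx -4.6667$)
$s{\left(M,V \right)} = -14$ ($s{\left(M,V \right)} = - \frac{14 \left(6 - 3\right)}{3} = \left(- \frac{14}{3}\right) 3 = -14$)
$39 + s{\left(5,2 \right)} \left(-24\right) = 39 - -336 = 39 + 336 = 375$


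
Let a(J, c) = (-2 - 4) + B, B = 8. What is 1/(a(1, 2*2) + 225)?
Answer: 1/227 ≈ 0.0044053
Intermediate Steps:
a(J, c) = 2 (a(J, c) = (-2 - 4) + 8 = -6 + 8 = 2)
1/(a(1, 2*2) + 225) = 1/(2 + 225) = 1/227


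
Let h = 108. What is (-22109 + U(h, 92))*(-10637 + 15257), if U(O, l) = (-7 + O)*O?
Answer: -51748620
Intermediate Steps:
U(O, l) = O*(-7 + O)
(-22109 + U(h, 92))*(-10637 + 15257) = (-22109 + 108*(-7 + 108))*(-10637 + 15257) = (-22109 + 108*101)*4620 = (-22109 + 10908)*4620 = -11201*4620 = -51748620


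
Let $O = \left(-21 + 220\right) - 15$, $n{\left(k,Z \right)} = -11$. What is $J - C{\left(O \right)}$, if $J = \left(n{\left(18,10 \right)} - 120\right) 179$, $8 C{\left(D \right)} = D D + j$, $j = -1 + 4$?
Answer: $- \frac{221451}{8} \approx -27681.0$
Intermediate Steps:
$j = 3$
$O = 184$ ($O = 199 - 15 = 184$)
$C{\left(D \right)} = \frac{3}{8} + \frac{D^{2}}{8}$ ($C{\left(D \right)} = \frac{D D + 3}{8} = \frac{D^{2} + 3}{8} = \frac{3 + D^{2}}{8} = \frac{3}{8} + \frac{D^{2}}{8}$)
$J = -23449$ ($J = \left(-11 - 120\right) 179 = \left(-131\right) 179 = -23449$)
$J - C{\left(O \right)} = -23449 - \left(\frac{3}{8} + \frac{184^{2}}{8}\right) = -23449 - \left(\frac{3}{8} + \frac{1}{8} \cdot 33856\right) = -23449 - \left(\frac{3}{8} + 4232\right) = -23449 - \frac{33859}{8} = - \frac{221451}{8}$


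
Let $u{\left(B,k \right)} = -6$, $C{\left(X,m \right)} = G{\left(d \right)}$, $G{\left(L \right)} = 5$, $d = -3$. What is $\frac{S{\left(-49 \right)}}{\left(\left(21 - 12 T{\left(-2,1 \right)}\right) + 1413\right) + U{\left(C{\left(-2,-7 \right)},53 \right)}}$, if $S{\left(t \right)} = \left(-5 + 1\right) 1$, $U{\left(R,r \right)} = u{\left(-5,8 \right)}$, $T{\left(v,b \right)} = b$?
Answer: $- \frac{1}{354} \approx -0.0028249$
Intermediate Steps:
$C{\left(X,m \right)} = 5$
$U{\left(R,r \right)} = -6$
$S{\left(t \right)} = -4$ ($S{\left(t \right)} = \left(-4\right) 1 = -4$)
$\frac{S{\left(-49 \right)}}{\left(\left(21 - 12 T{\left(-2,1 \right)}\right) + 1413\right) + U{\left(C{\left(-2,-7 \right)},53 \right)}} = - \frac{4}{\left(\left(21 - 12\right) + 1413\right) - 6} = - \frac{4}{\left(9 + 1413\right) - 6} = - \frac{4}{1422 - 6} = - \frac{4}{1416} = \left(-4\right) \frac{1}{1416} = - \frac{1}{354}$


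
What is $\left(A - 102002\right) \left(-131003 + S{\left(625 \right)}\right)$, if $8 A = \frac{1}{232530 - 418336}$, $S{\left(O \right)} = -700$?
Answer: $\frac{19968896955741591}{1486448} \approx 1.3434 \cdot 10^{10}$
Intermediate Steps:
$A = - \frac{1}{1486448}$ ($A = \frac{1}{8 \left(232530 - 418336\right)} = \frac{1}{8 \left(-185806\right)} = \frac{1}{8} \left(- \frac{1}{185806}\right) = - \frac{1}{1486448} \approx -6.7275 \cdot 10^{-7}$)
$\left(A - 102002\right) \left(-131003 + S{\left(625 \right)}\right) = \left(- \frac{1}{1486448} - 102002\right) \left(-131003 - 700\right) = \left(- \frac{151620668897}{1486448}\right) \left(-131703\right) = \frac{19968896955741591}{1486448}$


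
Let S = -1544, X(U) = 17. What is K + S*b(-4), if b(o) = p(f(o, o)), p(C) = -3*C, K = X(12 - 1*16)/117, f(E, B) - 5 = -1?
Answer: 2167793/117 ≈ 18528.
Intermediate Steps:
f(E, B) = 4 (f(E, B) = 5 - 1 = 4)
K = 17/117 ≈ 0.14530
b(o) = -12 (b(o) = -3*4 = -12)
K + S*b(-4) = 17/117 - 1544*(-12) = 17/117 + 18528 = 2167793/117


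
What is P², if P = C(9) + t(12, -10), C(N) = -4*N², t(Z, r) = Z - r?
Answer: 91204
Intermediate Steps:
P = -302 (P = -4*9² + (12 - 1*(-10)) = -4*81 + (12 + 10) = -324 + 22 = -302)
P² = (-302)² = 91204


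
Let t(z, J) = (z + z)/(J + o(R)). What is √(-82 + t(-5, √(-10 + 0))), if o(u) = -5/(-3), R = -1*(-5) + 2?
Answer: √2*√((-220 - 123*I*√10)/(5 + 3*I*√10)) ≈ 0.13556 + 9.1281*I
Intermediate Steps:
R = 7 (R = 5 + 2 = 7)
o(u) = 5/3 (o(u) = -5*(-⅓) = 5/3)
t(z, J) = 2*z/(5/3 + J) (t(z, J) = (z + z)/(J + 5/3) = (2*z)/(5/3 + J) = 2*z/(5/3 + J))
√(-82 + t(-5, √(-10 + 0))) = √(-82 + 6*(-5)/(5 + 3*√(-10 + 0))) = √(-82 + 6*(-5)/(5 + 3*√(-10))) = √(-82 + 6*(-5)/(5 + 3*(I*√10))) = √(-82 + 6*(-5)/(5 + 3*I*√10)) = √(-82 - 30/(5 + 3*I*√10))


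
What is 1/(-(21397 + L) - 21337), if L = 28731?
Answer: -1/71465 ≈ -1.3993e-5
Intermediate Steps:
1/(-(21397 + L) - 21337) = 1/(-(21397 + 28731) - 21337) = 1/(-1*50128 - 21337) = 1/(-50128 - 21337) = 1/(-71465) = -1/71465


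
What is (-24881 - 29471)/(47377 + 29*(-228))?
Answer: -54352/40765 ≈ -1.3333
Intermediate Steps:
(-24881 - 29471)/(47377 + 29*(-228)) = -54352/(47377 - 6612) = -54352/40765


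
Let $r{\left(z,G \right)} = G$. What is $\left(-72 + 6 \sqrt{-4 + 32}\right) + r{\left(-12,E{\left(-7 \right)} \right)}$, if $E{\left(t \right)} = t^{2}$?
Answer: $-23 + 12 \sqrt{7} \approx 8.749$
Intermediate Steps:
$\left(-72 + 6 \sqrt{-4 + 32}\right) + r{\left(-12,E{\left(-7 \right)} \right)} = \left(-72 + 6 \sqrt{-4 + 32}\right) + \left(-7\right)^{2} = \left(-72 + 6 \sqrt{28}\right) + 49 = \left(-72 + 6 \cdot 2 \sqrt{7}\right) + 49 = \left(-72 + 12 \sqrt{7}\right) + 49 = -23 + 12 \sqrt{7}$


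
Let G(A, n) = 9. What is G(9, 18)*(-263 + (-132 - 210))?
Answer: -5445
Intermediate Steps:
G(9, 18)*(-263 + (-132 - 210)) = 9*(-263 + (-132 - 210)) = 9*(-263 - 342) = 9*(-605) = -5445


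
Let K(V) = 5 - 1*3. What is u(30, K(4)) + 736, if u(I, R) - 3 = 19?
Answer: 758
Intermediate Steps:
K(V) = 2 (K(V) = 5 - 3 = 2)
u(I, R) = 22 (u(I, R) = 3 + 19 = 22)
u(30, K(4)) + 736 = 22 + 736 = 758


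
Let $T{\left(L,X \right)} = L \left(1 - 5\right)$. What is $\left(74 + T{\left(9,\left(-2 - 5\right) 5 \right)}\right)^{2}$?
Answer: $1444$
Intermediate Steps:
$T{\left(L,X \right)} = - 4 L$ ($T{\left(L,X \right)} = L \left(-4\right) = - 4 L$)
$\left(74 + T{\left(9,\left(-2 - 5\right) 5 \right)}\right)^{2} = \left(74 - 36\right)^{2} = 38^{2} = 1444$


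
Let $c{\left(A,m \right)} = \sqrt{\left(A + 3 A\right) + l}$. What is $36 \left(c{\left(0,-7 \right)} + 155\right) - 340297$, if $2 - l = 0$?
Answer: $-334717 + 36 \sqrt{2} \approx -3.3467 \cdot 10^{5}$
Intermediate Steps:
$l = 2$ ($l = 2 - 0 = 2 + 0 = 2$)
$c{\left(A,m \right)} = \sqrt{2 + 4 A}$ ($c{\left(A,m \right)} = \sqrt{\left(A + 3 A\right) + 2} = \sqrt{4 A + 2} = \sqrt{2 + 4 A}$)
$36 \left(c{\left(0,-7 \right)} + 155\right) - 340297 = 36 \left(\sqrt{2 + 4 \cdot 0} + 155\right) - 340297 = 36 \left(\sqrt{2 + 0} + 155\right) - 340297 = 36 \left(\sqrt{2} + 155\right) - 340297 = 36 \left(155 + \sqrt{2}\right) - 340297 = \left(5580 + 36 \sqrt{2}\right) - 340297 = -334717 + 36 \sqrt{2}$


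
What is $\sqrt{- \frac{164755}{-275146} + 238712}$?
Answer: $\frac{33 \sqrt{16594870517598}}{275146} \approx 488.58$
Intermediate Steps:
$\sqrt{- \frac{164755}{-275146} + 238712} = \sqrt{\left(-164755\right) \left(- \frac{1}{275146}\right) + 238712} = \sqrt{\frac{164755}{275146} + 238712} = \sqrt{\frac{65680816707}{275146}} = \frac{33 \sqrt{16594870517598}}{275146}$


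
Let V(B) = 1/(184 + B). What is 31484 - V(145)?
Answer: 10358235/329 ≈ 31484.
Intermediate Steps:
31484 - V(145) = 31484 - 1/(184 + 145) = 31484 - 1/329 = 10358235/329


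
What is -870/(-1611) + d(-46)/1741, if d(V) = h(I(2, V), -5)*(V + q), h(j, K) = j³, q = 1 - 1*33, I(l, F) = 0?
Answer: 290/537 ≈ 0.54004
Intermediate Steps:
q = -32 (q = 1 - 33 = -32)
d(V) = 0 (d(V) = 0³*(V - 32) = 0*(-32 + V) = 0)
-870/(-1611) + d(-46)/1741 = -870/(-1611) + 0/1741 = -870*(-1/1611) + 0*(1/1741) = 290/537 + 0 = 290/537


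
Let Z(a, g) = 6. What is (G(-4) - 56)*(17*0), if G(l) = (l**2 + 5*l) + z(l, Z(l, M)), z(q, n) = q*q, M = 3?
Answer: 0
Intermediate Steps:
z(q, n) = q**2
G(l) = 2*l**2 + 5*l (G(l) = (l**2 + 5*l) + l**2 = 2*l**2 + 5*l)
(G(-4) - 56)*(17*0) = (-4*(5 + 2*(-4)) - 56)*(17*0) = (-4*(5 - 8) - 56)*0 = (-4*(-3) - 56)*0 = (12 - 56)*0 = -44*0 = 0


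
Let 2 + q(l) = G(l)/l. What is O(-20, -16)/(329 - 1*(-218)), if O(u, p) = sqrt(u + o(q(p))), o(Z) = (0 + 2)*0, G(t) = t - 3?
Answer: 2*I*sqrt(5)/547 ≈ 0.0081757*I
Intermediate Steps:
G(t) = -3 + t
q(l) = -2 + (-3 + l)/l
o(Z) = 0 (o(Z) = 2*0 = 0)
O(u, p) = sqrt(u) (O(u, p) = sqrt(u + 0) = sqrt(u))
O(-20, -16)/(329 - 1*(-218)) = sqrt(-20)/(329 - 1*(-218)) = (2*I*sqrt(5))/(329 + 218) = (2*I*sqrt(5))/547 = (2*I*sqrt(5))*(1/547) = 2*I*sqrt(5)/547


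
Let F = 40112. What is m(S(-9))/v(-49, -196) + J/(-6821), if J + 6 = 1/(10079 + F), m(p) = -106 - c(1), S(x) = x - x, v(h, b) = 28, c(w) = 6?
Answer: -1369110099/342352811 ≈ -3.9991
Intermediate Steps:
S(x) = 0
m(p) = -112 (m(p) = -106 - 1*6 = -106 - 6 = -112)
J = -301145/50191 (J = -6 + 1/(10079 + 40112) = -6 + 1/50191 = -301145/50191 ≈ -6.0000)
m(S(-9))/v(-49, -196) + J/(-6821) = -112/28 - 301145/50191/(-6821) = -112*1/28 - 301145/50191*(-1/6821) = -4 + 301145/342352811 = -1369110099/342352811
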